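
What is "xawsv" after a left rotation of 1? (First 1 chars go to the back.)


Input: 'xawsv', shift = 1
Operation: split at index 1 and swap parts
Front part s[0:1] = 'x'
Back part s[1:] = 'awsv'
Rotated = back + front = 'awsv' + 'x'
Result: awsvx


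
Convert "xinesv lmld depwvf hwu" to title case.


Input string: 'xinesv lmld depwvf hwu'
Operation: capitalize first letter of each word
Word transformations: 'xinesv'->'Xinesv', 'lmld'->'Lmld', 'depwvf'->'Depwvf', 'hwu'->'Hwu'
Result: Xinesv Lmld Depwvf Hwu


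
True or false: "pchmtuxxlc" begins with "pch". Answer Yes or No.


Input string: 'pchmtuxxlc'
Prefix to check: 'pch'
First 3 characters of input: 'pch'
Match: True
Result: Yes


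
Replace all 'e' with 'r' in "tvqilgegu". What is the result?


Input string: 'tvqilgegu'
Operation: replace 'e' with 'r'
Positions of 'e': 6
After replacement: tvqilgrgu


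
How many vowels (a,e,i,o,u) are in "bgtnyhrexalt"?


Input string: 'bgtnyhrexalt'
Operation: count vowels (a, e, i, o, u)
Scan: s[0]='b', s[1]='g', s[2]='t', s[3]='n', s[4]='y', s[5]='h', s[6]='r', s[7]='e' (vowel), s[8]='x', s[9]='a' (vowel), s[10]='l', s[11]='t'
Vowels found: 2
Result: 2


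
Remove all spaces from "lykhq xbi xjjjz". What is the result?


Input string: 'lykhq xbi xjjjz'
Operation: remove all spaces
Words: 'lykhq', 'xbi', 'xjjjz'
Join without spaces: lykhqxbixjjjz


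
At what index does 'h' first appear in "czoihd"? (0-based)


Input string: 'czoihd'
Target: 'h'
Scanning left to right: s[0]='c', s[1]='z', s[2]='o', s[3]='i', s[4]='h'
First match at index: 4


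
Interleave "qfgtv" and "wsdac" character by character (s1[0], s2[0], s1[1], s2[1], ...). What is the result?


String 1: 'qfgtv'
String 2: 'wsdac'
Operation: alternate characters
Pairs: 'q'+'w', 'f'+'s', 'g'+'d', 't'+'a', 'v'+'c'
Result: qwfsgdtavc


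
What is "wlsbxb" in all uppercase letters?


Input string: 'wlsbxb'
Operation: convert each letter to uppercase
Mapping: 'w'->'W', 'l'->'L', 's'->'S', 'b'->'B', 'x'->'X', 'b'->'B'
Result: WLSBXB


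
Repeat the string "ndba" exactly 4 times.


Input string: 'ndba'
Operation: repeat 4 times
Concatenation: 'ndba' + 'ndba' + 'ndba' + 'ndba'
Result: ndbandbandbandba


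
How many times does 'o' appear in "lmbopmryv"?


Input string: 'lmbopmryv'
Target character: 'o'
Scan each position: s[3]='o'
Matches found at indices: 3
Total: 1


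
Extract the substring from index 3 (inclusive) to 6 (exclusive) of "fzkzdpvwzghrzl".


Input string: 'fzkzdpvwzghrzl'
Operation: slice [3:6]
Extract characters: s[3]='z', s[4]='d', s[5]='p'
Result: zdp


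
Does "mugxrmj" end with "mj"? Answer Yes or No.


Input string: 'mugxrmj'
Suffix to check: 'mj'
Last 2 characters of input: 'mj'
Match: True
Result: Yes


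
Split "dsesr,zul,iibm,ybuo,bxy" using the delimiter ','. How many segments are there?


Input string: 'dsesr,zul,iibm,ybuo,bxy'
Delimiter: ','
Split result: 'dsesr', 'zul', 'iibm', 'ybuo', 'bxy'
Number of parts: 5


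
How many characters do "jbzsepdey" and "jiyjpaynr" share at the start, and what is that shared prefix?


String 1: 'jbzsepdey'
String 2: 'jiyjpaynr'
Compare position by position:
pos 0: 'j' vs 'j' match
pos 1: 'b' vs 'i' differ -> stop
Longest common prefix: "j" (length 1)


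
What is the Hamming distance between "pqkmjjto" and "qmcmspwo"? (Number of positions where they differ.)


String 1: 'pqkmjjto'
String 2: 'qmcmspwo'
Compare each position: pos 0: 'p'!='q', pos 1: 'q'!='m', pos 2: 'k'!='c', pos 3: 'm'=='m', pos 4: 'j'!='s', pos 5: 'j'!='p', pos 6: 't'!='w', pos 7: 'o'=='o'
Differing positions: 6
Hamming distance: 6


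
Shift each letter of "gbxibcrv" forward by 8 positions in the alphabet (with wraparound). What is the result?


Input: 'gbxibcrv', shift = 8
Operation: for each letter, (position + 8) mod 26
Mapping: 'g'(6+8=14)->'o', 'b'(1+8=9)->'j', 'x'(23+8=31, 31 mod 26=5)->'f', 'i'(8+8=16)->'q', 'b'(1+8=9)->'j', 'c'(2+8=10)->'k', 'r'(17+8=25)->'z', 'v'(21+8=29, 29 mod 26=3)->'d'
Result: ojfqjkzd


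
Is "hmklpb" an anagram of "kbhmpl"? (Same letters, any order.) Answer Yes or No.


String 1: 'kbhmpl' -> sorted: 'bhklmp'
String 2: 'hmklpb' -> sorted: 'bhklmp'
Compare sorted forms: 'bhklmp' == 'bhklmp'
Anagram: Yes


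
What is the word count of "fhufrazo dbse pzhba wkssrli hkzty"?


Input string: 'fhufrazo dbse pzhba wkssrli hkzty'
Operation: split by spaces
Words found: 'fhufrazo', 'dbse', 'pzhba', 'wkssrli', 'hkzty'
Word count: 5


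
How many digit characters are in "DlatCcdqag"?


Input string: 'DlatCcdqag'
Operation: count digit characters (0-9)
Scan: 'D', 'l', 'a', 't', 'C', 'c', 'd', 'q', 'a', 'g'
Digits found: 0
Result: 0


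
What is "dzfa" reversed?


Input string: 'dzfa'
Operation: reverse character order
Original order: 'd' -> 'z' -> 'f' -> 'a'
Reversed order: 'a' -> 'f' -> 'z' -> 'd'
Result: afzd


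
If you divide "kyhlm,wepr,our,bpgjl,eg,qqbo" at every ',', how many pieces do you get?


Input string: 'kyhlm,wepr,our,bpgjl,eg,qqbo'
Delimiter: ','
Split result: 'kyhlm', 'wepr', 'our', 'bpgjl', 'eg', 'qqbo'
Number of parts: 6


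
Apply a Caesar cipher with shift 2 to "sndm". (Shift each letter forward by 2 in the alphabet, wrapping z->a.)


Input: 'sndm', shift = 2
Operation: for each letter, (position + 2) mod 26
Mapping: 's'(18+2=20)->'u', 'n'(13+2=15)->'p', 'd'(3+2=5)->'f', 'm'(12+2=14)->'o'
Result: upfo


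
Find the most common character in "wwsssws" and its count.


Input: 'wwsssws'
Operation: tally each character
Counts: 's':4, 'w':3
Maximum: 's' appears 4 times


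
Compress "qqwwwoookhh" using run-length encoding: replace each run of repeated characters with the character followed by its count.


Input: 'qqwwwoookhh'
Operation: identify consecutive runs
Runs: 'qq' -> q2, 'www' -> w3, 'ooo' -> o3, 'k' -> k1, 'hh' -> h2
Encoded: q2w3o3k1h2


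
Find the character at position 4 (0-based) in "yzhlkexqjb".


Input string: 'yzhlkexqjb'
Operation: get character at index 4
Index mapping: s[0]='y', s[1]='z', s[2]='h', s[3]='l', s[4]='k'
Result: 'k'


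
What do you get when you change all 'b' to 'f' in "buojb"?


Input string: 'buojb'
Operation: replace 'b' with 'f'
Positions of 'b': 0, 4
After replacement: fuojf


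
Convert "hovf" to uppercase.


Input string: 'hovf'
Operation: convert each letter to uppercase
Mapping: 'h'->'H', 'o'->'O', 'v'->'V', 'f'->'F'
Result: HOVF


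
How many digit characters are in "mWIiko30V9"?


Input string: 'mWIiko30V9'
Operation: count digit characters (0-9)
Scan: 'm', 'W', 'I', 'i', 'k', 'o', '3'(digit), '0'(digit), 'V', '9'(digit)
Digits found: 3
Result: 3


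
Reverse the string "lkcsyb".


Input string: 'lkcsyb'
Operation: reverse character order
Original order: 'l' -> 'k' -> 'c' -> 's' -> 'y' -> 'b'
Reversed order: 'b' -> 'y' -> 's' -> 'c' -> 'k' -> 'l'
Result: bysckl


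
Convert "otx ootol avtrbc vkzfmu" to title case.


Input string: 'otx ootol avtrbc vkzfmu'
Operation: capitalize first letter of each word
Word transformations: 'otx'->'Otx', 'ootol'->'Ootol', 'avtrbc'->'Avtrbc', 'vkzfmu'->'Vkzfmu'
Result: Otx Ootol Avtrbc Vkzfmu


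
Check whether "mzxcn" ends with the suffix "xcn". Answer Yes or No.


Input string: 'mzxcn'
Suffix to check: 'xcn'
Last 3 characters of input: 'xcn'
Match: True
Result: Yes


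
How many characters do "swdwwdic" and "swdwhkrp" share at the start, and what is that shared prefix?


String 1: 'swdwwdic'
String 2: 'swdwhkrp'
Compare position by position:
pos 0: 's' vs 's' match
pos 1: 'w' vs 'w' match
pos 2: 'd' vs 'd' match
pos 3: 'w' vs 'w' match
pos 4: 'w' vs 'h' differ -> stop
Longest common prefix: "swdw" (length 4)


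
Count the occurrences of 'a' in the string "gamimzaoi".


Input string: 'gamimzaoi'
Target character: 'a'
Scan each position: s[1]='a', s[6]='a'
Matches found at indices: 1, 6
Total: 2


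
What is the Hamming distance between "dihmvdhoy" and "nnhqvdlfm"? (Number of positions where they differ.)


String 1: 'dihmvdhoy'
String 2: 'nnhqvdlfm'
Compare each position: pos 0: 'd'!='n', pos 1: 'i'!='n', pos 2: 'h'=='h', pos 3: 'm'!='q', pos 4: 'v'=='v', pos 5: 'd'=='d', pos 6: 'h'!='l', pos 7: 'o'!='f', pos 8: 'y'!='m'
Differing positions: 6
Hamming distance: 6


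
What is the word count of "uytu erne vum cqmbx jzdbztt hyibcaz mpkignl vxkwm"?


Input string: 'uytu erne vum cqmbx jzdbztt hyibcaz mpkignl vxkwm'
Operation: split by spaces
Words found: 'uytu', 'erne', 'vum', 'cqmbx', 'jzdbztt', 'hyibcaz', 'mpkignl', 'vxkwm'
Word count: 8


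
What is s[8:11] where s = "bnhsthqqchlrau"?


Input string: 'bnhsthqqchlrau'
Operation: slice [8:11]
Extract characters: s[8]='c', s[9]='h', s[10]='l'
Result: chl


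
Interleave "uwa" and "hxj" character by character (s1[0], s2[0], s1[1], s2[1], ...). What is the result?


String 1: 'uwa'
String 2: 'hxj'
Operation: alternate characters
Pairs: 'u'+'h', 'w'+'x', 'a'+'j'
Result: uhwxaj


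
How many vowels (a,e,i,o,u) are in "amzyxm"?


Input string: 'amzyxm'
Operation: count vowels (a, e, i, o, u)
Scan: s[0]='a' (vowel), s[1]='m', s[2]='z', s[3]='y', s[4]='x', s[5]='m'
Vowels found: 1
Result: 1


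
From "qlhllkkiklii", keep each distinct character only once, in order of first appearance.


Input: 'qlhllkkiklii'
Operation: keep first occurrence of each character
Scan: s[0]='q' new -> keep; s[1]='l' new -> keep; s[2]='h' new -> keep; s[3]='l' seen -> skip; s[4]='l' seen -> skip; s[5]='k' new -> keep; s[6]='k' seen -> skip; s[7]='i' new -> keep; s[8]='k' seen -> skip; s[9]='l' seen -> skip; s[10]='i' seen -> skip; s[11]='i' seen -> skip
Result: qlhki


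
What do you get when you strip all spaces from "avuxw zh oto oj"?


Input string: 'avuxw zh oto oj'
Operation: remove all spaces
Words: 'avuxw', 'zh', 'oto', 'oj'
Join without spaces: avuxwzhotooj


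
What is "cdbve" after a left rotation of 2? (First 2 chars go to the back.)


Input: 'cdbve', shift = 2
Operation: split at index 2 and swap parts
Front part s[0:2] = 'cd'
Back part s[2:] = 'bve'
Rotated = back + front = 'bve' + 'cd'
Result: bvecd


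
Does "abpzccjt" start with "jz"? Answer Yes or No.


Input string: 'abpzccjt'
Prefix to check: 'jz'
First 2 characters of input: 'ab'
Match: False
Result: No


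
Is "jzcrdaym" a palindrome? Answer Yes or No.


Input string: 'jzcrdaym'
Reversed: 'myadrczj'
Compare pairs: s[0]='j' vs s[7]='m' (mismatch), s[1]='z' vs s[6]='y' (mismatch), s[2]='c' vs s[5]='a' (mismatch), s[3]='r' vs s[4]='d' (mismatch)
Palindrome: No


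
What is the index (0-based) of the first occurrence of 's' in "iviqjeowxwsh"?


Input string: 'iviqjeowxwsh'
Target: 's'
Scanning left to right: s[0]='i', s[1]='v', s[2]='i', s[3]='q', s[4]='j', s[5]='e', s[6]='o', s[7]='w', s[8]='x', s[9]='w', s[10]='s'
First match at index: 10


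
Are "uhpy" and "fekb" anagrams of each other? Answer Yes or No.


String 1: 'uhpy' -> sorted: 'hpuy'
String 2: 'fekb' -> sorted: 'befk'
Compare sorted forms: 'hpuy' != 'befk'
Anagram: No


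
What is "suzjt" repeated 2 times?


Input string: 'suzjt'
Operation: repeat 2 times
Concatenation: 'suzjt' + 'suzjt'
Result: suzjtsuzjt


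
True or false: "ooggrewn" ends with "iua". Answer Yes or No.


Input string: 'ooggrewn'
Suffix to check: 'iua'
Last 3 characters of input: 'ewn'
Match: False
Result: No


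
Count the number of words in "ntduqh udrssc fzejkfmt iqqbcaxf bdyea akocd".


Input string: 'ntduqh udrssc fzejkfmt iqqbcaxf bdyea akocd'
Operation: split by spaces
Words found: 'ntduqh', 'udrssc', 'fzejkfmt', 'iqqbcaxf', 'bdyea', 'akocd'
Word count: 6


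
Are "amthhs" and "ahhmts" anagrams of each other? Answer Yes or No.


String 1: 'amthhs' -> sorted: 'ahhmst'
String 2: 'ahhmts' -> sorted: 'ahhmst'
Compare sorted forms: 'ahhmst' == 'ahhmst'
Anagram: Yes


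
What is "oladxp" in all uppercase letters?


Input string: 'oladxp'
Operation: convert each letter to uppercase
Mapping: 'o'->'O', 'l'->'L', 'a'->'A', 'd'->'D', 'x'->'X', 'p'->'P'
Result: OLADXP


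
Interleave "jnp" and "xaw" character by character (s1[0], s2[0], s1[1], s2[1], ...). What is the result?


String 1: 'jnp'
String 2: 'xaw'
Operation: alternate characters
Pairs: 'j'+'x', 'n'+'a', 'p'+'w'
Result: jxnapw


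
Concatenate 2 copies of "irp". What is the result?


Input string: 'irp'
Operation: repeat 2 times
Concatenation: 'irp' + 'irp'
Result: irpirp


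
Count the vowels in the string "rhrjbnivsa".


Input string: 'rhrjbnivsa'
Operation: count vowels (a, e, i, o, u)
Scan: s[0]='r', s[1]='h', s[2]='r', s[3]='j', s[4]='b', s[5]='n', s[6]='i' (vowel), s[7]='v', s[8]='s', s[9]='a' (vowel)
Vowels found: 2
Result: 2


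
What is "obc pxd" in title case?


Input string: 'obc pxd'
Operation: capitalize first letter of each word
Word transformations: 'obc'->'Obc', 'pxd'->'Pxd'
Result: Obc Pxd


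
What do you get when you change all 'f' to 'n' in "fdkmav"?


Input string: 'fdkmav'
Operation: replace 'f' with 'n'
Positions of 'f': 0
After replacement: ndkmav


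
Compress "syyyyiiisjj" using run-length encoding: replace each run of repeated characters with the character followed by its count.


Input: 'syyyyiiisjj'
Operation: identify consecutive runs
Runs: 's' -> s1, 'yyyy' -> y4, 'iii' -> i3, 's' -> s1, 'jj' -> j2
Encoded: s1y4i3s1j2


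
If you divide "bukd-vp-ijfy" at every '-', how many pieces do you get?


Input string: 'bukd-vp-ijfy'
Delimiter: '-'
Split result: 'bukd', 'vp', 'ijfy'
Number of parts: 3


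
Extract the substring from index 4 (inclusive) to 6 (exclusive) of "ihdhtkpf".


Input string: 'ihdhtkpf'
Operation: slice [4:6]
Extract characters: s[4]='t', s[5]='k'
Result: tk


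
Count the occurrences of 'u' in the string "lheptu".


Input string: 'lheptu'
Target character: 'u'
Scan each position: s[5]='u'
Matches found at indices: 5
Total: 1


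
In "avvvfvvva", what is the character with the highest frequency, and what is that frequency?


Input: 'avvvfvvva'
Operation: tally each character
Counts: 'a':2, 'f':1, 'v':6
Maximum: 'v' appears 6 times


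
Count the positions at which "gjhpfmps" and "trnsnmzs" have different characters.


String 1: 'gjhpfmps'
String 2: 'trnsnmzs'
Compare each position: pos 0: 'g'!='t', pos 1: 'j'!='r', pos 2: 'h'!='n', pos 3: 'p'!='s', pos 4: 'f'!='n', pos 5: 'm'=='m', pos 6: 'p'!='z', pos 7: 's'=='s'
Differing positions: 6
Hamming distance: 6


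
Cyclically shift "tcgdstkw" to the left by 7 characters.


Input: 'tcgdstkw', shift = 7
Operation: split at index 7 and swap parts
Front part s[0:7] = 'tcgdstk'
Back part s[7:] = 'w'
Rotated = back + front = 'w' + 'tcgdstk'
Result: wtcgdstk


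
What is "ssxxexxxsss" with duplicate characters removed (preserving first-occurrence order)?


Input: 'ssxxexxxsss'
Operation: keep first occurrence of each character
Scan: s[0]='s' new -> keep; s[1]='s' seen -> skip; s[2]='x' new -> keep; s[3]='x' seen -> skip; s[4]='e' new -> keep; s[5]='x' seen -> skip; s[6]='x' seen -> skip; s[7]='x' seen -> skip; s[8]='s' seen -> skip; s[9]='s' seen -> skip; s[10]='s' seen -> skip
Result: sxe


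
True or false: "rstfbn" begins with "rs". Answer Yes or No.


Input string: 'rstfbn'
Prefix to check: 'rs'
First 2 characters of input: 'rs'
Match: True
Result: Yes


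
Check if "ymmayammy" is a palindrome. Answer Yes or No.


Input string: 'ymmayammy'
Reversed: 'ymmayammy'
Compare pairs: s[0]='y' vs s[8]='y' (match), s[1]='m' vs s[7]='m' (match), s[2]='m' vs s[6]='m' (match), s[3]='a' vs s[5]='a' (match)
Palindrome: Yes


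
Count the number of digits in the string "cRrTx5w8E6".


Input string: 'cRrTx5w8E6'
Operation: count digit characters (0-9)
Scan: 'c', 'R', 'r', 'T', 'x', '5'(digit), 'w', '8'(digit), 'E', '6'(digit)
Digits found: 3
Result: 3


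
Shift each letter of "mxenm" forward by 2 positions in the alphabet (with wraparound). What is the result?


Input: 'mxenm', shift = 2
Operation: for each letter, (position + 2) mod 26
Mapping: 'm'(12+2=14)->'o', 'x'(23+2=25)->'z', 'e'(4+2=6)->'g', 'n'(13+2=15)->'p', 'm'(12+2=14)->'o'
Result: ozgpo


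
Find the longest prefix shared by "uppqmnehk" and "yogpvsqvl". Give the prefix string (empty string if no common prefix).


String 1: 'uppqmnehk'
String 2: 'yogpvsqvl'
Compare position by position:
pos 0: 'u' vs 'y' differ -> stop
Longest common prefix: "" (length 0)


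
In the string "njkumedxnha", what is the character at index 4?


Input string: 'njkumedxnha'
Operation: get character at index 4
Index mapping: s[0]='n', s[1]='j', s[2]='k', s[3]='u', s[4]='m'
Result: 'm'


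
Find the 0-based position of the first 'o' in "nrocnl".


Input string: 'nrocnl'
Target: 'o'
Scanning left to right: s[0]='n', s[1]='r', s[2]='o'
First match at index: 2


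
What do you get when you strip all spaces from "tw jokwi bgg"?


Input string: 'tw jokwi bgg'
Operation: remove all spaces
Words: 'tw', 'jokwi', 'bgg'
Join without spaces: twjokwibgg


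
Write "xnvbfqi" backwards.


Input string: 'xnvbfqi'
Operation: reverse character order
Original order: 'x' -> 'n' -> 'v' -> 'b' -> 'f' -> 'q' -> 'i'
Reversed order: 'i' -> 'q' -> 'f' -> 'b' -> 'v' -> 'n' -> 'x'
Result: iqfbvnx


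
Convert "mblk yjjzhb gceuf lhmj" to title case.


Input string: 'mblk yjjzhb gceuf lhmj'
Operation: capitalize first letter of each word
Word transformations: 'mblk'->'Mblk', 'yjjzhb'->'Yjjzhb', 'gceuf'->'Gceuf', 'lhmj'->'Lhmj'
Result: Mblk Yjjzhb Gceuf Lhmj


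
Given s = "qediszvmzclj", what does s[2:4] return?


Input string: 'qediszvmzclj'
Operation: slice [2:4]
Extract characters: s[2]='d', s[3]='i'
Result: di


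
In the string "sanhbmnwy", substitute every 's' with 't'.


Input string: 'sanhbmnwy'
Operation: replace 's' with 't'
Positions of 's': 0
After replacement: tanhbmnwy


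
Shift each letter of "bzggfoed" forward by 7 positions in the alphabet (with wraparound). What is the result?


Input: 'bzggfoed', shift = 7
Operation: for each letter, (position + 7) mod 26
Mapping: 'b'(1+7=8)->'i', 'z'(25+7=32, 32 mod 26=6)->'g', 'g'(6+7=13)->'n', 'g'(6+7=13)->'n', 'f'(5+7=12)->'m', 'o'(14+7=21)->'v', 'e'(4+7=11)->'l', 'd'(3+7=10)->'k'
Result: ignnmvlk


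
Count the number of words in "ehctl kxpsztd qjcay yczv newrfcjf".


Input string: 'ehctl kxpsztd qjcay yczv newrfcjf'
Operation: split by spaces
Words found: 'ehctl', 'kxpsztd', 'qjcay', 'yczv', 'newrfcjf'
Word count: 5


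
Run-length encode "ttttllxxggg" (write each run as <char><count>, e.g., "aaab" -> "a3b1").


Input: 'ttttllxxggg'
Operation: identify consecutive runs
Runs: 'tttt' -> t4, 'll' -> l2, 'xx' -> x2, 'ggg' -> g3
Encoded: t4l2x2g3


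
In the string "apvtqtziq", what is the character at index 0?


Input string: 'apvtqtziq'
Operation: get character at index 0
Index mapping: s[0]='a'
Result: 'a'


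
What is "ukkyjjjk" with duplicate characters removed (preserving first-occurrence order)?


Input: 'ukkyjjjk'
Operation: keep first occurrence of each character
Scan: s[0]='u' new -> keep; s[1]='k' new -> keep; s[2]='k' seen -> skip; s[3]='y' new -> keep; s[4]='j' new -> keep; s[5]='j' seen -> skip; s[6]='j' seen -> skip; s[7]='k' seen -> skip
Result: ukyj


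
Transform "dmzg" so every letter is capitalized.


Input string: 'dmzg'
Operation: convert each letter to uppercase
Mapping: 'd'->'D', 'm'->'M', 'z'->'Z', 'g'->'G'
Result: DMZG


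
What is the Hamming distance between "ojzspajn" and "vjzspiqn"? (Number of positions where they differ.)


String 1: 'ojzspajn'
String 2: 'vjzspiqn'
Compare each position: pos 0: 'o'!='v', pos 1: 'j'=='j', pos 2: 'z'=='z', pos 3: 's'=='s', pos 4: 'p'=='p', pos 5: 'a'!='i', pos 6: 'j'!='q', pos 7: 'n'=='n'
Differing positions: 3
Hamming distance: 3


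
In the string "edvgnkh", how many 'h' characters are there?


Input string: 'edvgnkh'
Target character: 'h'
Scan each position: s[6]='h'
Matches found at indices: 6
Total: 1


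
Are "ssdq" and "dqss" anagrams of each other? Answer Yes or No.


String 1: 'ssdq' -> sorted: 'dqss'
String 2: 'dqss' -> sorted: 'dqss'
Compare sorted forms: 'dqss' == 'dqss'
Anagram: Yes


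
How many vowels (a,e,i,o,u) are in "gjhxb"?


Input string: 'gjhxb'
Operation: count vowels (a, e, i, o, u)
Scan: s[0]='g', s[1]='j', s[2]='h', s[3]='x', s[4]='b'
Vowels found: 0
Result: 0


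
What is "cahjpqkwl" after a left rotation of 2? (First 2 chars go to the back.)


Input: 'cahjpqkwl', shift = 2
Operation: split at index 2 and swap parts
Front part s[0:2] = 'ca'
Back part s[2:] = 'hjpqkwl'
Rotated = back + front = 'hjpqkwl' + 'ca'
Result: hjpqkwlca


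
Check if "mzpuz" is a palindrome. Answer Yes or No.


Input string: 'mzpuz'
Reversed: 'zupzm'
Compare pairs: s[0]='m' vs s[4]='z' (mismatch), s[1]='z' vs s[3]='u' (mismatch)
Palindrome: No


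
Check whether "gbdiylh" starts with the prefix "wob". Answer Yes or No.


Input string: 'gbdiylh'
Prefix to check: 'wob'
First 3 characters of input: 'gbd'
Match: False
Result: No


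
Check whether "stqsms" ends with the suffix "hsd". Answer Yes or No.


Input string: 'stqsms'
Suffix to check: 'hsd'
Last 3 characters of input: 'sms'
Match: False
Result: No


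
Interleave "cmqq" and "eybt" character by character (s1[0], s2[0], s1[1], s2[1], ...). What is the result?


String 1: 'cmqq'
String 2: 'eybt'
Operation: alternate characters
Pairs: 'c'+'e', 'm'+'y', 'q'+'b', 'q'+'t'
Result: cemyqbqt


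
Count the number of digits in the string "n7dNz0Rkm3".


Input string: 'n7dNz0Rkm3'
Operation: count digit characters (0-9)
Scan: 'n', '7'(digit), 'd', 'N', 'z', '0'(digit), 'R', 'k', 'm', '3'(digit)
Digits found: 3
Result: 3


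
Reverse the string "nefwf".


Input string: 'nefwf'
Operation: reverse character order
Original order: 'n' -> 'e' -> 'f' -> 'w' -> 'f'
Reversed order: 'f' -> 'w' -> 'f' -> 'e' -> 'n'
Result: fwfen


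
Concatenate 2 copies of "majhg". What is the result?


Input string: 'majhg'
Operation: repeat 2 times
Concatenation: 'majhg' + 'majhg'
Result: majhgmajhg


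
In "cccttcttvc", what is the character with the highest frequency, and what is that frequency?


Input: 'cccttcttvc'
Operation: tally each character
Counts: 'c':5, 't':4, 'v':1
Maximum: 'c' appears 5 times


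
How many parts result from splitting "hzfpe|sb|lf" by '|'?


Input string: 'hzfpe|sb|lf'
Delimiter: '|'
Split result: 'hzfpe', 'sb', 'lf'
Number of parts: 3


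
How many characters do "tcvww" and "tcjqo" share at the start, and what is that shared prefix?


String 1: 'tcvww'
String 2: 'tcjqo'
Compare position by position:
pos 0: 't' vs 't' match
pos 1: 'c' vs 'c' match
pos 2: 'v' vs 'j' differ -> stop
Longest common prefix: "tc" (length 2)


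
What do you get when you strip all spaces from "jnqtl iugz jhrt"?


Input string: 'jnqtl iugz jhrt'
Operation: remove all spaces
Words: 'jnqtl', 'iugz', 'jhrt'
Join without spaces: jnqtliugzjhrt


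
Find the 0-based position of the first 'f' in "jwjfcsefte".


Input string: 'jwjfcsefte'
Target: 'f'
Scanning left to right: s[0]='j', s[1]='w', s[2]='j', s[3]='f'
First match at index: 3


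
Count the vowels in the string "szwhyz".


Input string: 'szwhyz'
Operation: count vowels (a, e, i, o, u)
Scan: s[0]='s', s[1]='z', s[2]='w', s[3]='h', s[4]='y', s[5]='z'
Vowels found: 0
Result: 0


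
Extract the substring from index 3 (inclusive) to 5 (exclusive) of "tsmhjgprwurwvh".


Input string: 'tsmhjgprwurwvh'
Operation: slice [3:5]
Extract characters: s[3]='h', s[4]='j'
Result: hj


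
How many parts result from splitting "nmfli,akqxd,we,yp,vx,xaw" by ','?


Input string: 'nmfli,akqxd,we,yp,vx,xaw'
Delimiter: ','
Split result: 'nmfli', 'akqxd', 'we', 'yp', 'vx', 'xaw'
Number of parts: 6


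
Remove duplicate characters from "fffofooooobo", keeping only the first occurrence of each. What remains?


Input: 'fffofooooobo'
Operation: keep first occurrence of each character
Scan: s[0]='f' new -> keep; s[1]='f' seen -> skip; s[2]='f' seen -> skip; s[3]='o' new -> keep; s[4]='f' seen -> skip; s[5]='o' seen -> skip; s[6]='o' seen -> skip; s[7]='o' seen -> skip; s[8]='o' seen -> skip; s[9]='o' seen -> skip; s[10]='b' new -> keep; s[11]='o' seen -> skip
Result: fob


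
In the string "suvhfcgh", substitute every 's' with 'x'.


Input string: 'suvhfcgh'
Operation: replace 's' with 'x'
Positions of 's': 0
After replacement: xuvhfcgh


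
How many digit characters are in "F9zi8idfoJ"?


Input string: 'F9zi8idfoJ'
Operation: count digit characters (0-9)
Scan: 'F', '9'(digit), 'z', 'i', '8'(digit), 'i', 'd', 'f', 'o', 'J'
Digits found: 2
Result: 2


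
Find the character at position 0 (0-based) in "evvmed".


Input string: 'evvmed'
Operation: get character at index 0
Index mapping: s[0]='e'
Result: 'e'


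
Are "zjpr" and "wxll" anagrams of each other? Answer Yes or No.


String 1: 'zjpr' -> sorted: 'jprz'
String 2: 'wxll' -> sorted: 'llwx'
Compare sorted forms: 'jprz' != 'llwx'
Anagram: No


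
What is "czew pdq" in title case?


Input string: 'czew pdq'
Operation: capitalize first letter of each word
Word transformations: 'czew'->'Czew', 'pdq'->'Pdq'
Result: Czew Pdq


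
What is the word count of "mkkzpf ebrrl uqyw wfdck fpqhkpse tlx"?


Input string: 'mkkzpf ebrrl uqyw wfdck fpqhkpse tlx'
Operation: split by spaces
Words found: 'mkkzpf', 'ebrrl', 'uqyw', 'wfdck', 'fpqhkpse', 'tlx'
Word count: 6


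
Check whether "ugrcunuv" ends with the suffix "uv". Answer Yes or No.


Input string: 'ugrcunuv'
Suffix to check: 'uv'
Last 2 characters of input: 'uv'
Match: True
Result: Yes


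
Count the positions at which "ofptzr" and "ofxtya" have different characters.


String 1: 'ofptzr'
String 2: 'ofxtya'
Compare each position: pos 0: 'o'=='o', pos 1: 'f'=='f', pos 2: 'p'!='x', pos 3: 't'=='t', pos 4: 'z'!='y', pos 5: 'r'!='a'
Differing positions: 3
Hamming distance: 3


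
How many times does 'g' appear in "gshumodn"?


Input string: 'gshumodn'
Target character: 'g'
Scan each position: s[0]='g'
Matches found at indices: 0
Total: 1


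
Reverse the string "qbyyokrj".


Input string: 'qbyyokrj'
Operation: reverse character order
Original order: 'q' -> 'b' -> 'y' -> 'y' -> 'o' -> 'k' -> 'r' -> 'j'
Reversed order: 'j' -> 'r' -> 'k' -> 'o' -> 'y' -> 'y' -> 'b' -> 'q'
Result: jrkoyybq


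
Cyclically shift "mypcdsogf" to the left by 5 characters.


Input: 'mypcdsogf', shift = 5
Operation: split at index 5 and swap parts
Front part s[0:5] = 'mypcd'
Back part s[5:] = 'sogf'
Rotated = back + front = 'sogf' + 'mypcd'
Result: sogfmypcd


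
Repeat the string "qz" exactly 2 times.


Input string: 'qz'
Operation: repeat 2 times
Concatenation: 'qz' + 'qz'
Result: qzqz


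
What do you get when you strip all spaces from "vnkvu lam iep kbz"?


Input string: 'vnkvu lam iep kbz'
Operation: remove all spaces
Words: 'vnkvu', 'lam', 'iep', 'kbz'
Join without spaces: vnkvulamiepkbz


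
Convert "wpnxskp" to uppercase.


Input string: 'wpnxskp'
Operation: convert each letter to uppercase
Mapping: 'w'->'W', 'p'->'P', 'n'->'N', 'x'->'X', 's'->'S', 'k'->'K', 'p'->'P'
Result: WPNXSKP


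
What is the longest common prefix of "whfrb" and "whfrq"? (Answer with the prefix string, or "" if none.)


String 1: 'whfrb'
String 2: 'whfrq'
Compare position by position:
pos 0: 'w' vs 'w' match
pos 1: 'h' vs 'h' match
pos 2: 'f' vs 'f' match
pos 3: 'r' vs 'r' match
pos 4: 'b' vs 'q' differ -> stop
Longest common prefix: "whfr" (length 4)


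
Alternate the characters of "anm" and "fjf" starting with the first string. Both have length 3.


String 1: 'anm'
String 2: 'fjf'
Operation: alternate characters
Pairs: 'a'+'f', 'n'+'j', 'm'+'f'
Result: afnjmf


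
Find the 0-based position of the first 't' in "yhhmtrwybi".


Input string: 'yhhmtrwybi'
Target: 't'
Scanning left to right: s[0]='y', s[1]='h', s[2]='h', s[3]='m', s[4]='t'
First match at index: 4


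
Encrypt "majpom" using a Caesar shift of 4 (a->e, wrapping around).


Input: 'majpom', shift = 4
Operation: for each letter, (position + 4) mod 26
Mapping: 'm'(12+4=16)->'q', 'a'(0+4=4)->'e', 'j'(9+4=13)->'n', 'p'(15+4=19)->'t', 'o'(14+4=18)->'s', 'm'(12+4=16)->'q'
Result: qentsq


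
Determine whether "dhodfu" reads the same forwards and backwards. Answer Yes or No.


Input string: 'dhodfu'
Reversed: 'ufdohd'
Compare pairs: s[0]='d' vs s[5]='u' (mismatch), s[1]='h' vs s[4]='f' (mismatch), s[2]='o' vs s[3]='d' (mismatch)
Palindrome: No


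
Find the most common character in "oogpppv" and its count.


Input: 'oogpppv'
Operation: tally each character
Counts: 'g':1, 'o':2, 'p':3, 'v':1
Maximum: 'p' appears 3 times


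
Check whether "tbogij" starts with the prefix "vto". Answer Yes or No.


Input string: 'tbogij'
Prefix to check: 'vto'
First 3 characters of input: 'tbo'
Match: False
Result: No


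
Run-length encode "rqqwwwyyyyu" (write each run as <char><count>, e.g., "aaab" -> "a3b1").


Input: 'rqqwwwyyyyu'
Operation: identify consecutive runs
Runs: 'r' -> r1, 'qq' -> q2, 'www' -> w3, 'yyyy' -> y4, 'u' -> u1
Encoded: r1q2w3y4u1


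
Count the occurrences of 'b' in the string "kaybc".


Input string: 'kaybc'
Target character: 'b'
Scan each position: s[3]='b'
Matches found at indices: 3
Total: 1


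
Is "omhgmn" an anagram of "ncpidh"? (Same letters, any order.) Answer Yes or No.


String 1: 'ncpidh' -> sorted: 'cdhinp'
String 2: 'omhgmn' -> sorted: 'ghmmno'
Compare sorted forms: 'cdhinp' != 'ghmmno'
Anagram: No


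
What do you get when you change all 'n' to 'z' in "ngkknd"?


Input string: 'ngkknd'
Operation: replace 'n' with 'z'
Positions of 'n': 0, 4
After replacement: zgkkzd


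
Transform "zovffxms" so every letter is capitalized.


Input string: 'zovffxms'
Operation: convert each letter to uppercase
Mapping: 'z'->'Z', 'o'->'O', 'v'->'V', 'f'->'F', 'f'->'F', 'x'->'X', 'm'->'M', 's'->'S'
Result: ZOVFFXMS


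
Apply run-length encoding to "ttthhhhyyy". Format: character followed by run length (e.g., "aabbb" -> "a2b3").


Input: 'ttthhhhyyy'
Operation: identify consecutive runs
Runs: 'ttt' -> t3, 'hhhh' -> h4, 'yyy' -> y3
Encoded: t3h4y3


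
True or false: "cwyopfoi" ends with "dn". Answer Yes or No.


Input string: 'cwyopfoi'
Suffix to check: 'dn'
Last 2 characters of input: 'oi'
Match: False
Result: No


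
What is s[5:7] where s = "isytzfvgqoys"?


Input string: 'isytzfvgqoys'
Operation: slice [5:7]
Extract characters: s[5]='f', s[6]='v'
Result: fv


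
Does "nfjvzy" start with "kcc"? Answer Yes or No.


Input string: 'nfjvzy'
Prefix to check: 'kcc'
First 3 characters of input: 'nfj'
Match: False
Result: No


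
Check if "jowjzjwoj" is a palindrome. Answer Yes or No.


Input string: 'jowjzjwoj'
Reversed: 'jowjzjwoj'
Compare pairs: s[0]='j' vs s[8]='j' (match), s[1]='o' vs s[7]='o' (match), s[2]='w' vs s[6]='w' (match), s[3]='j' vs s[5]='j' (match)
Palindrome: Yes


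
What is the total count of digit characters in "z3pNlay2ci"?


Input string: 'z3pNlay2ci'
Operation: count digit characters (0-9)
Scan: 'z', '3'(digit), 'p', 'N', 'l', 'a', 'y', '2'(digit), 'c', 'i'
Digits found: 2
Result: 2


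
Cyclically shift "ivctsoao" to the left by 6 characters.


Input: 'ivctsoao', shift = 6
Operation: split at index 6 and swap parts
Front part s[0:6] = 'ivctso'
Back part s[6:] = 'ao'
Rotated = back + front = 'ao' + 'ivctso'
Result: aoivctso


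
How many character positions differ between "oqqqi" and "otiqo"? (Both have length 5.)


String 1: 'oqqqi'
String 2: 'otiqo'
Compare each position: pos 0: 'o'=='o', pos 1: 'q'!='t', pos 2: 'q'!='i', pos 3: 'q'=='q', pos 4: 'i'!='o'
Differing positions: 3
Hamming distance: 3


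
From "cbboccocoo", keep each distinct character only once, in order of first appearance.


Input: 'cbboccocoo'
Operation: keep first occurrence of each character
Scan: s[0]='c' new -> keep; s[1]='b' new -> keep; s[2]='b' seen -> skip; s[3]='o' new -> keep; s[4]='c' seen -> skip; s[5]='c' seen -> skip; s[6]='o' seen -> skip; s[7]='c' seen -> skip; s[8]='o' seen -> skip; s[9]='o' seen -> skip
Result: cbo


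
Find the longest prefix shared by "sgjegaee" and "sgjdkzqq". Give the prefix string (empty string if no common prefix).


String 1: 'sgjegaee'
String 2: 'sgjdkzqq'
Compare position by position:
pos 0: 's' vs 's' match
pos 1: 'g' vs 'g' match
pos 2: 'j' vs 'j' match
pos 3: 'e' vs 'd' differ -> stop
Longest common prefix: "sgj" (length 3)


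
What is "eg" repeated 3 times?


Input string: 'eg'
Operation: repeat 3 times
Concatenation: 'eg' + 'eg' + 'eg'
Result: egegeg


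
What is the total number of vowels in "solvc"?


Input string: 'solvc'
Operation: count vowels (a, e, i, o, u)
Scan: s[0]='s', s[1]='o' (vowel), s[2]='l', s[3]='v', s[4]='c'
Vowels found: 1
Result: 1


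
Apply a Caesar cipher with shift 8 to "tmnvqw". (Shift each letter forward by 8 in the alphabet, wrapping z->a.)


Input: 'tmnvqw', shift = 8
Operation: for each letter, (position + 8) mod 26
Mapping: 't'(19+8=27, 27 mod 26=1)->'b', 'm'(12+8=20)->'u', 'n'(13+8=21)->'v', 'v'(21+8=29, 29 mod 26=3)->'d', 'q'(16+8=24)->'y', 'w'(22+8=30, 30 mod 26=4)->'e'
Result: buvdye


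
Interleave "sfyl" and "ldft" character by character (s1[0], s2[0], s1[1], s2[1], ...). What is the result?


String 1: 'sfyl'
String 2: 'ldft'
Operation: alternate characters
Pairs: 's'+'l', 'f'+'d', 'y'+'f', 'l'+'t'
Result: slfdyflt


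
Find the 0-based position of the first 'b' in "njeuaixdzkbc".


Input string: 'njeuaixdzkbc'
Target: 'b'
Scanning left to right: s[0]='n', s[1]='j', s[2]='e', s[3]='u', s[4]='a', s[5]='i', s[6]='x', s[7]='d', s[8]='z', s[9]='k', s[10]='b'
First match at index: 10


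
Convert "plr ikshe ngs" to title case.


Input string: 'plr ikshe ngs'
Operation: capitalize first letter of each word
Word transformations: 'plr'->'Plr', 'ikshe'->'Ikshe', 'ngs'->'Ngs'
Result: Plr Ikshe Ngs


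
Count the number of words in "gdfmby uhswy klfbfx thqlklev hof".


Input string: 'gdfmby uhswy klfbfx thqlklev hof'
Operation: split by spaces
Words found: 'gdfmby', 'uhswy', 'klfbfx', 'thqlklev', 'hof'
Word count: 5


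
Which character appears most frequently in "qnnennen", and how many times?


Input: 'qnnennen'
Operation: tally each character
Counts: 'e':2, 'n':5, 'q':1
Maximum: 'n' appears 5 times


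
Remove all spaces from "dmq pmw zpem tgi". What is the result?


Input string: 'dmq pmw zpem tgi'
Operation: remove all spaces
Words: 'dmq', 'pmw', 'zpem', 'tgi'
Join without spaces: dmqpmwzpemtgi


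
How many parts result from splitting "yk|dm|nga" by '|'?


Input string: 'yk|dm|nga'
Delimiter: '|'
Split result: 'yk', 'dm', 'nga'
Number of parts: 3


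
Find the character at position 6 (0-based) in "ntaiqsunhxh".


Input string: 'ntaiqsunhxh'
Operation: get character at index 6
Index mapping: s[0]='n', s[1]='t', s[2]='a', s[3]='i', s[4]='q', s[5]='s', s[6]='u'
Result: 'u'


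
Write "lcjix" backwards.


Input string: 'lcjix'
Operation: reverse character order
Original order: 'l' -> 'c' -> 'j' -> 'i' -> 'x'
Reversed order: 'x' -> 'i' -> 'j' -> 'c' -> 'l'
Result: xijcl


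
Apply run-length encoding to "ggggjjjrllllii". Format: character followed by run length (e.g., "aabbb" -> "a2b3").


Input: 'ggggjjjrllllii'
Operation: identify consecutive runs
Runs: 'gggg' -> g4, 'jjj' -> j3, 'r' -> r1, 'llll' -> l4, 'ii' -> i2
Encoded: g4j3r1l4i2


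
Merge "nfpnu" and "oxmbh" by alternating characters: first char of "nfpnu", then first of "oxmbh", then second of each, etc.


String 1: 'nfpnu'
String 2: 'oxmbh'
Operation: alternate characters
Pairs: 'n'+'o', 'f'+'x', 'p'+'m', 'n'+'b', 'u'+'h'
Result: nofxpmnbuh


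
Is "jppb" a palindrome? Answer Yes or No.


Input string: 'jppb'
Reversed: 'bppj'
Compare pairs: s[0]='j' vs s[3]='b' (mismatch), s[1]='p' vs s[2]='p' (match)
Palindrome: No


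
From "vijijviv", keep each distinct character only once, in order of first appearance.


Input: 'vijijviv'
Operation: keep first occurrence of each character
Scan: s[0]='v' new -> keep; s[1]='i' new -> keep; s[2]='j' new -> keep; s[3]='i' seen -> skip; s[4]='j' seen -> skip; s[5]='v' seen -> skip; s[6]='i' seen -> skip; s[7]='v' seen -> skip
Result: vij


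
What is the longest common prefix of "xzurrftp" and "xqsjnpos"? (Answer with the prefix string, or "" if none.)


String 1: 'xzurrftp'
String 2: 'xqsjnpos'
Compare position by position:
pos 0: 'x' vs 'x' match
pos 1: 'z' vs 'q' differ -> stop
Longest common prefix: "x" (length 1)


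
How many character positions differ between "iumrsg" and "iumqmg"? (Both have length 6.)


String 1: 'iumrsg'
String 2: 'iumqmg'
Compare each position: pos 0: 'i'=='i', pos 1: 'u'=='u', pos 2: 'm'=='m', pos 3: 'r'!='q', pos 4: 's'!='m', pos 5: 'g'=='g'
Differing positions: 2
Hamming distance: 2


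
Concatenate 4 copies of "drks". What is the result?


Input string: 'drks'
Operation: repeat 4 times
Concatenation: 'drks' + 'drks' + 'drks' + 'drks'
Result: drksdrksdrksdrks


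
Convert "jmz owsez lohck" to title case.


Input string: 'jmz owsez lohck'
Operation: capitalize first letter of each word
Word transformations: 'jmz'->'Jmz', 'owsez'->'Owsez', 'lohck'->'Lohck'
Result: Jmz Owsez Lohck


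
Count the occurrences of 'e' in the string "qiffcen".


Input string: 'qiffcen'
Target character: 'e'
Scan each position: s[5]='e'
Matches found at indices: 5
Total: 1


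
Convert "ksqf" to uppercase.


Input string: 'ksqf'
Operation: convert each letter to uppercase
Mapping: 'k'->'K', 's'->'S', 'q'->'Q', 'f'->'F'
Result: KSQF


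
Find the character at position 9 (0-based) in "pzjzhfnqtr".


Input string: 'pzjzhfnqtr'
Operation: get character at index 9
Index mapping: s[0]='p', s[1]='z', s[2]='j', s[3]='z', s[4]='h', s[5]='f', s[6]='n', s[7]='q', s[8]='t', s[9]='r'
Result: 'r'


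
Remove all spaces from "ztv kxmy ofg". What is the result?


Input string: 'ztv kxmy ofg'
Operation: remove all spaces
Words: 'ztv', 'kxmy', 'ofg'
Join without spaces: ztvkxmyofg


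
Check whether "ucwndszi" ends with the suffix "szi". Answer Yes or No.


Input string: 'ucwndszi'
Suffix to check: 'szi'
Last 3 characters of input: 'szi'
Match: True
Result: Yes


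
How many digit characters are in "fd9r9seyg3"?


Input string: 'fd9r9seyg3'
Operation: count digit characters (0-9)
Scan: 'f', 'd', '9'(digit), 'r', '9'(digit), 's', 'e', 'y', 'g', '3'(digit)
Digits found: 3
Result: 3


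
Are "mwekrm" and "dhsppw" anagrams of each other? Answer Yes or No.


String 1: 'mwekrm' -> sorted: 'ekmmrw'
String 2: 'dhsppw' -> sorted: 'dhppsw'
Compare sorted forms: 'ekmmrw' != 'dhppsw'
Anagram: No


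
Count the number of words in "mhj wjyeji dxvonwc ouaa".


Input string: 'mhj wjyeji dxvonwc ouaa'
Operation: split by spaces
Words found: 'mhj', 'wjyeji', 'dxvonwc', 'ouaa'
Word count: 4


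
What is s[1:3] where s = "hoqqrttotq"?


Input string: 'hoqqrttotq'
Operation: slice [1:3]
Extract characters: s[1]='o', s[2]='q'
Result: oq


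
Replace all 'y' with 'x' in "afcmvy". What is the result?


Input string: 'afcmvy'
Operation: replace 'y' with 'x'
Positions of 'y': 5
After replacement: afcmvx


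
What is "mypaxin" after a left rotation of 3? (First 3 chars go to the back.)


Input: 'mypaxin', shift = 3
Operation: split at index 3 and swap parts
Front part s[0:3] = 'myp'
Back part s[3:] = 'axin'
Rotated = back + front = 'axin' + 'myp'
Result: axinmyp


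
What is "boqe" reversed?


Input string: 'boqe'
Operation: reverse character order
Original order: 'b' -> 'o' -> 'q' -> 'e'
Reversed order: 'e' -> 'q' -> 'o' -> 'b'
Result: eqob
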